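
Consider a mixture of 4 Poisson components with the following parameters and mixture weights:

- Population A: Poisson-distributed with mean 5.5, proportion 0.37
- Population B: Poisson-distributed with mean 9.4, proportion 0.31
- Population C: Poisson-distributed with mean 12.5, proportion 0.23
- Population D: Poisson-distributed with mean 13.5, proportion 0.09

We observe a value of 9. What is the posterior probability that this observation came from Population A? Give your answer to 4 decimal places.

0.2330

Apply Bayes' rule: the posterior for each component is proportional to its prior times its likelihood at x.
Component likelihoods at x = 9:
  L_A = 0.0518659
  L_B = 0.130623
  L_C = 0.0765149
  L_D = 0.0562685
Prior × likelihood for each component:
  P(Z=A)·L_A = 0.37 × 0.0518659 = 0.0191904
  P(Z=B)·L_B = 0.31 × 0.130623 = 0.0404931
  P(Z=C)·L_C = 0.23 × 0.0765149 = 0.0175984
  P(Z=D)·L_D = 0.09 × 0.0562685 = 0.00506417
Sum: 0.0191904 + 0.0404931 + 0.0175984 + 0.00506417 = 0.0823461
Responsibility of Population A: 0.0191904 / 0.0823461 ≈ 0.2330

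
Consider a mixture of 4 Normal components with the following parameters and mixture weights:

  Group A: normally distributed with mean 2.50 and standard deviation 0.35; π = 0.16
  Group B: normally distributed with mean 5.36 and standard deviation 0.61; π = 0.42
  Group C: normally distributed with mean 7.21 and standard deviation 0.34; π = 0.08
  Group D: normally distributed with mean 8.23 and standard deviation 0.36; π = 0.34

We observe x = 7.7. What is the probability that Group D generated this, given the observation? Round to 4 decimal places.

0.7924

Posterior ∝ prior × likelihood, so P(k | x) ∝ w_k f_k(x); normalise over all components.
Component likelihoods at x = 7.7:
  p_A = 1.33325e-48
  p_B = 0.000417034
  p_C = 0.415354
  p_D = 0.374934
Unnormalised posteriors:
  w_A·p_A = 0.16 × 1.33325e-48 = 2.1332e-49
  w_B·p_B = 0.42 × 0.000417034 = 0.000175154
  w_C·p_C = 0.08 × 0.415354 = 0.0332283
  w_D·p_D = 0.34 × 0.374934 = 0.127477
Normaliser: 2.1332e-49 + 0.000175154 + 0.0332283 + 0.127477 = 0.160881
Responsibility of Group D: 0.127477 / 0.160881 ≈ 0.7924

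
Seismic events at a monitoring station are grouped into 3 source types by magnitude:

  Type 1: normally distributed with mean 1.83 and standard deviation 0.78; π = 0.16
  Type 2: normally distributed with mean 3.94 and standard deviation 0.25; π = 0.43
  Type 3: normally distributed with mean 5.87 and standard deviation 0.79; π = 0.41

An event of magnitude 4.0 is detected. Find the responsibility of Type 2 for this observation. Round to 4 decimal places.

0.9790

Posterior ∝ prior × likelihood, so P(k | x) ∝ π_k f_k(x); normalise over all components.
Component likelihoods at x = 4.0:
  p_1 = (1/(0.78·√(2π)))·exp(−(4.0−1.83)²/(2·0.78²)) = 0.511464·exp(-3.86990) = 0.0106693
  p_2 = (1/(0.25·√(2π)))·exp(−(4.0−3.94)²/(2·0.25²)) = 1.595769·exp(-0.02880) = 1.55047
  p_3 = (1/(0.79·√(2π)))·exp(−(4.0−5.87)²/(2·0.79²)) = 0.504990·exp(-2.80155) = 0.0306608
Weight by the priors:
  π_1·p_1 = 0.16 × 0.0106693 = 0.00170709
  π_2·p_2 = 0.43 × 1.55047 = 0.666701
  π_3·p_3 = 0.41 × 0.0306608 = 0.0125709
Normaliser: 0.00170709 + 0.666701 + 0.0125709 = 0.680979
So the posterior for Type 2 is 0.666701 / 0.680979 ≈ 0.9790.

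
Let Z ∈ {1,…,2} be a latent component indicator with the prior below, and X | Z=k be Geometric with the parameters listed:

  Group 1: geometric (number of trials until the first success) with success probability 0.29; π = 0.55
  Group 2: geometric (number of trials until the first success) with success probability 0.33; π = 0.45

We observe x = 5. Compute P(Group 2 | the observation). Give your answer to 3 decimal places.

Apply Bayes' rule: the posterior for each component is proportional to its prior times its likelihood at x.
Geometric probabilities:
  L_1 = 0.0736939
  L_2 = 0.0664987
Multiply by the mixture weights:
  w_1·L_1 = 0.55 × 0.0736939 = 0.0405316
  w_2·L_2 = 0.45 × 0.0664987 = 0.0299244
Denominator: 0.0405316 + 0.0299244 = 0.070456
Responsibility of Group 2: 0.0299244 / 0.070456 ≈ 0.425

0.425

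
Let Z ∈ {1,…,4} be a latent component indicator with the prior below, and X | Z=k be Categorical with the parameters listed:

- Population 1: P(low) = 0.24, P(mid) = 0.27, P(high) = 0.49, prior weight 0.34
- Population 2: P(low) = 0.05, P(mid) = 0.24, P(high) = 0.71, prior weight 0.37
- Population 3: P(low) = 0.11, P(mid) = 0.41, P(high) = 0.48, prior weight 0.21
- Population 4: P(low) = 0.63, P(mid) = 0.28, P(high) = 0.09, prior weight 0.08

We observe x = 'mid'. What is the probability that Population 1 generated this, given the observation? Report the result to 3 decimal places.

0.318

By Bayes' theorem, P(k | x) = π_k f_k(x) / Σ_j π_j f_j(x).
Component likelihoods at x = 'mid':
  L_1 = P(mid | comp) = 0.27
  L_2 = P(mid | comp) = 0.24
  L_3 = P(mid | comp) = 0.41
  L_4 = P(mid | comp) = 0.28
Multiply by the mixture weights:
  π_1·L_1 = 0.34 × 0.27 = 0.0918
  π_2·L_2 = 0.37 × 0.24 = 0.0888
  π_3·L_3 = 0.21 × 0.41 = 0.0861
  π_4·L_4 = 0.08 × 0.28 = 0.0224
Normaliser: 0.0918 + 0.0888 + 0.0861 + 0.0224 = 0.2891
P(Population 1 | x) = 0.0918 / 0.2891 ≈ 0.318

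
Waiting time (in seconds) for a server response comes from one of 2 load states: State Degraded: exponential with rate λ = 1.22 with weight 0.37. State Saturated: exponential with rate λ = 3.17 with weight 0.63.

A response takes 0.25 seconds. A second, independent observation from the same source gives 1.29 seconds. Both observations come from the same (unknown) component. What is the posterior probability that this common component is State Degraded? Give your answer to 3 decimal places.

P(component k | x) = π_k·f_k(x) / marginal(x), where marginal(x) = Σ_j π_j·f_j(x).
Since both observations come from the same component, the likelihood for component k is f_k(x₁)·f_k(x₂).
  p_Degraded = [1.22·e^(−1.22·0.25) = 1.22·e^(−0.3050) = 0.899291] × [0.252852] = 0.227388
  p_Saturated = [3.17·e^(−3.17·0.25) = 3.17·e^(−0.7925) = 1.4351] × [0.0531005] = 0.0762043
Prior × likelihood for each component:
  π_Degraded·p_Degraded = 0.37 × 0.227388 = 0.0841335
  π_Saturated·p_Saturated = 0.63 × 0.0762043 = 0.0480087
Evidence: 0.0841335 + 0.0480087 = 0.132142
P(State Degraded | x₁,x₂) ≈ 0.637

0.637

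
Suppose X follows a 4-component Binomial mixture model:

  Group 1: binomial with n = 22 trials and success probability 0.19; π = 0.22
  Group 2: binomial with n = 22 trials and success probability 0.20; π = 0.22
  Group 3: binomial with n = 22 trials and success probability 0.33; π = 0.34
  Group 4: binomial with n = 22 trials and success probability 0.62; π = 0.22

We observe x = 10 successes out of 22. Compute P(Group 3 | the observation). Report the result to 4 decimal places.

Apply Bayes' rule: the posterior for each component is proportional to its prior times its likelihood at x.
Evaluate each component's likelihood at the observed value:
  p_1 = 0.00316244
  p_2 = 0.00455037
  p_3 = 0.0810408
  p_4 = 0.0492024
Prior × likelihood for each component:
  w_1·p_1 = 0.22 × 0.00316244 = 0.000695738
  w_2·p_2 = 0.22 × 0.00455037 = 0.00100108
  w_3·p_3 = 0.34 × 0.0810408 = 0.0275539
  w_4·p_4 = 0.22 × 0.0492024 = 0.0108245
Marginal: 0.000695738 + 0.00100108 + 0.0275539 + 0.0108245 = 0.0400752
So the posterior for Group 3 is 0.0275539 / 0.0400752 ≈ 0.6876.

0.6876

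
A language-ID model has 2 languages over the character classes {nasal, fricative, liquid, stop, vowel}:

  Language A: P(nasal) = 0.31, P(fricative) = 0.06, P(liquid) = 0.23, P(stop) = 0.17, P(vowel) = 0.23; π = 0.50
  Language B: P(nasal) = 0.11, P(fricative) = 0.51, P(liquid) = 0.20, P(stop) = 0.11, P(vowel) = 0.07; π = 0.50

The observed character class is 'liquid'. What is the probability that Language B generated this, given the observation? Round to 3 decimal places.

The responsibility of component k is π_k f_k(x) divided by Σ_j π_j f_j(x).
Component likelihoods at x = 'liquid':
  f_A = 0.23
  f_B = 0.2
Unnormalised posteriors:
  π_A·f_A = 0.50 × 0.23 = 0.115
  π_B·f_B = 0.50 × 0.2 = 0.1
Sum: 0.115 + 0.1 = 0.215
So the posterior for Language B is 0.1 / 0.215 ≈ 0.465.

0.465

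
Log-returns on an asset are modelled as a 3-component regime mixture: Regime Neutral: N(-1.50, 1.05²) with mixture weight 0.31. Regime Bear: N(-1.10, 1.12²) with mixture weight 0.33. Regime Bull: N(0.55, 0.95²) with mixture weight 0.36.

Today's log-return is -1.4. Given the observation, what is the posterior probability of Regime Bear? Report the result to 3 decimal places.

P(component k | x) = π_k·f_k(x) / marginal(x), where marginal(x) = Σ_j π_j·f_j(x).
Component likelihoods at x = -1.4:
  p_Neutral = (1/(1.05·√(2π)))·exp(−(-1.4−-1.50)²/(2·1.05²)) = 0.379945·exp(-0.00454) = 0.378226
  p_Bear = (1/(1.12·√(2π)))·exp(−(-1.4−-1.10)²/(2·1.12²)) = 0.356198·exp(-0.03587) = 0.343647
  p_Bull = (1/(0.95·√(2π)))·exp(−(-1.4−0.55)²/(2·0.95²)) = 0.419939·exp(-2.10665) = 0.0510835
Multiply by the mixture weights:
  π_Neutral·p_Neutral = 0.31 × 0.378226 = 0.11725
  π_Bear·p_Bear = 0.33 × 0.343647 = 0.113403
  π_Bull·p_Bull = 0.36 × 0.0510835 = 0.0183901
Marginal: 0.11725 + 0.113403 + 0.0183901 = 0.249044
So the posterior for Regime Bear is 0.113403 / 0.249044 ≈ 0.455.

0.455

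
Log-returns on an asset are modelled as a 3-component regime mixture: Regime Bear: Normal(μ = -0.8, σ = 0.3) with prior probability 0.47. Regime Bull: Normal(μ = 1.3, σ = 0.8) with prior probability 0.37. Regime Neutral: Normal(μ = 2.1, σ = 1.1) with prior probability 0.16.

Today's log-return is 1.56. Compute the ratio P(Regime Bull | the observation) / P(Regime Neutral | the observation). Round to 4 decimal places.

Since P(k|x) ∝ P(Z=k) f_k(x), the posterior odds are P(Z=i) f_i(x) / (P(Z=j) f_j(x)).
Component likelihoods at x = 1.56:
  f_Bear = (1/(0.3·√(2π)))·exp(−(1.56−-0.8)²/(2·0.3²)) = 1.329808·exp(-30.94222) = 4.85012e-14
  f_Bull = (1/(0.8·√(2π)))·exp(−(1.56−1.3)²/(2·0.8²)) = 0.498678·exp(-0.05281) = 0.473025
  f_Neutral = (1/(1.1·√(2π)))·exp(−(1.56−2.1)²/(2·1.1²)) = 0.362675·exp(-0.12050) = 0.321504
Posterior odds = (P(Z=Bull)·f_Bull) / (P(Z=Neutral)·f_Neutral) = (0.37·0.473025) / (0.16·0.321504) = 0.175019 / 0.0514407 ≈ 3.4023

3.4023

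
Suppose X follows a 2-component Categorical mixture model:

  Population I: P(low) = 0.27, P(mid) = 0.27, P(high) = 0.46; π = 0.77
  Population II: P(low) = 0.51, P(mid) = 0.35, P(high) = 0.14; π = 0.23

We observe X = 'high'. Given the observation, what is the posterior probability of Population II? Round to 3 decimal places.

Posterior ∝ prior × likelihood, so P(k | x) ∝ π_k f_k(x); normalise over all components.
Component likelihoods at x = 'high':
  f_I = P(high | comp) = 0.46
  f_II = P(high | comp) = 0.14
Multiply by the mixture weights:
  π_I·f_I = 0.77 × 0.46 = 0.3542
  π_II·f_II = 0.23 × 0.14 = 0.0322
Denominator: 0.3542 + 0.0322 = 0.3864
So the posterior for Population II is 0.0322 / 0.3864 ≈ 0.083.

0.083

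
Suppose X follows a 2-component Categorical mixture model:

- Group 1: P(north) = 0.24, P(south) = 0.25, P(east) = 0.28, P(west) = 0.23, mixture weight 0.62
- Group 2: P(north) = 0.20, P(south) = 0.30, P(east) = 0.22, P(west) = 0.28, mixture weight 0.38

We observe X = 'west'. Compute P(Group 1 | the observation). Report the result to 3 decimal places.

0.573

By Bayes' theorem, P(k | x) = π_k f_k(x) / Σ_j π_j f_j(x).
Evaluate each component's likelihood at the observed value:
  p_1 = 0.23
  p_2 = 0.28
Multiply by the mixture weights:
  π_1·p_1 = 0.62 × 0.23 = 0.1426
  π_2·p_2 = 0.38 × 0.28 = 0.1064
Normaliser: 0.1426 + 0.1064 = 0.249
So the posterior for Group 1 is 0.1426 / 0.249 ≈ 0.573.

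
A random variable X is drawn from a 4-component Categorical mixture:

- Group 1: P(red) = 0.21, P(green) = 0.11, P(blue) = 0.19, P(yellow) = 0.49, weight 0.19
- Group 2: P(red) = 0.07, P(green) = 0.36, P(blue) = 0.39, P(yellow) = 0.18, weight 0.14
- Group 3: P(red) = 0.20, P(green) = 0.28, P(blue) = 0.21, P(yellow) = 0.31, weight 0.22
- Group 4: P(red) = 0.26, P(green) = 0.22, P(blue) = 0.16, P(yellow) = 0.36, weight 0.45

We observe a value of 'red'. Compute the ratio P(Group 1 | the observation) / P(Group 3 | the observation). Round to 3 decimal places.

0.907

Posterior odds = (P(Z=i) f_i(x)) / (P(Z=j) f_j(x)); the normalising sum cancels.
Evaluate each component's likelihood at the observed value:
  f_1 = 0.21
  f_2 = 0.07
  f_3 = 0.2
  f_4 = 0.26
0.0399 / 0.044 ≈ 0.907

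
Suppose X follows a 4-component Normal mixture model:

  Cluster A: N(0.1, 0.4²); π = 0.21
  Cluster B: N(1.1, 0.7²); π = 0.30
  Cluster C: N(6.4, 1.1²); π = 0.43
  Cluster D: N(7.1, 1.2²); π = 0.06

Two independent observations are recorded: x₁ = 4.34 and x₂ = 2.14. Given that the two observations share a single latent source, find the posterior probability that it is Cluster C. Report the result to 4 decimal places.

0.8698

P(component k | x) = P(Z=k)·f_k(x) / marginal(x), where marginal(x) = Σ_j P(Z=j)·f_j(x).
Since both observations come from the same component, the likelihood for component k is f_k(x₁)·f_k(x₂).
  f_A = [(1/(0.4·√(2π)))·exp(−(4.34−0.1)²/(2·0.4²)) = 0.997356·exp(-56.18000) = 3.98278e-25] × [2.24311e-06] = 8.9338e-31
  f_B = [(1/(0.7·√(2π)))·exp(−(4.34−1.1)²/(2·0.7²)) = 0.569918·exp(-10.71184) = 1.26976e-05] × [0.189013] = 2.40001e-06
  f_C = [(1/(1.1·√(2π)))·exp(−(4.34−6.4)²/(2·1.1²)) = 0.362675·exp(-1.75355) = 0.0627999] × [0.000200789] = 1.26095e-05
  f_D = [(1/(1.2·√(2π)))·exp(−(4.34−7.1)²/(2·1.2²)) = 0.332452·exp(-2.64500) = 0.0236059] × [6.48468e-05] = 1.53077e-06
Prior × likelihood for each component:
  P(Z=A)·f_A = 0.21 × 8.9338e-31 = 1.8761e-31
  P(Z=B)·f_B = 0.30 × 2.40001e-06 = 7.20003e-07
  P(Z=C)·f_C = 0.43 × 1.26095e-05 = 5.42209e-06
  P(Z=D)·f_D = 0.06 × 1.53077e-06 = 9.1846e-08
Sum: 1.8761e-31 + 7.20003e-07 + 5.42209e-06 + 9.1846e-08 = 6.23394e-06
P(Cluster C | x₁,x₂) = 5.42209e-06 / 6.23394e-06 ≈ 0.8698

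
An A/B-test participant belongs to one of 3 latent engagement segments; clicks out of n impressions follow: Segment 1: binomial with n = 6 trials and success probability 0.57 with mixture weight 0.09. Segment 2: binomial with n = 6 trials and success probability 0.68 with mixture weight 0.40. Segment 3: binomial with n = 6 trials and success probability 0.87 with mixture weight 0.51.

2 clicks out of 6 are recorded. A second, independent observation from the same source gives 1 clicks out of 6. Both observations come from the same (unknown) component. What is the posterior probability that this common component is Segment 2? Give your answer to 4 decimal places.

0.3456

P(component k | x) = P(Z=k)·f_k(x) / marginal(x), where marginal(x) = Σ_j P(Z=j)·f_j(x).
Since both observations come from the same component, the likelihood for component k is f_k(x₁)·f_k(x₂).
  f_1 = [C(6,2)·0.57^2·0.43^4 = 15·0.3249·0.034188 = 0.166615] × [0.0502769] = 0.0083769
  f_2 = [C(6,2)·0.68^2·0.32^4 = 15·0.4624·0.0104858 = 0.0727292] × [0.0136902] = 0.000995678
  f_3 = [C(6,2)·0.87^2·0.13^4 = 15·0.7569·0.00028561 = 0.00324267] × [0.000193815] = 6.28479e-07
Weight by the priors:
  P(Z=1)·f_1 = 0.09 × 0.0083769 = 0.000753921
  P(Z=2)·f_2 = 0.40 × 0.000995678 = 0.000398271
  P(Z=3)·f_3 = 0.51 × 6.28479e-07 = 3.20524e-07
Sum: 0.000753921 + 0.000398271 + 3.20524e-07 = 0.00115251
P(Segment 2 | data) ≈ 0.3456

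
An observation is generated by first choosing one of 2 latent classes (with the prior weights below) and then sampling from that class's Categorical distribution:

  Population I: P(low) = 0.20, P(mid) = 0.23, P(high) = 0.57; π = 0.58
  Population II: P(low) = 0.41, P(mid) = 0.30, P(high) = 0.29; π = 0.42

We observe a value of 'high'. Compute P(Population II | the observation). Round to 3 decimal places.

0.269

P(component k | x) = π_k·f_k(x) / marginal(x), where marginal(x) = Σ_j π_j·f_j(x).
Categorical probabilities:
  p_I = P(high | comp) = 0.57
  p_II = P(high | comp) = 0.29
Multiply by the mixture weights:
  π_I·p_I = 0.58 × 0.57 = 0.3306
  π_II·p_II = 0.42 × 0.29 = 0.1218
Evidence: 0.3306 + 0.1218 = 0.4524
So the posterior for Population II is 0.1218 / 0.4524 ≈ 0.269.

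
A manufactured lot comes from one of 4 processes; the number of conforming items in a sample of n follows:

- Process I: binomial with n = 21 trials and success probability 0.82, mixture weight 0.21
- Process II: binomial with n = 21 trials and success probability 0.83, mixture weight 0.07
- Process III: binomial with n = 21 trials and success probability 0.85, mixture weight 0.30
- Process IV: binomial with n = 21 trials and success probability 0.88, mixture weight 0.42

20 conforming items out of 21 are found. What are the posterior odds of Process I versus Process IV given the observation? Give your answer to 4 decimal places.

Posterior odds = (P(Z=i) f_i(x)) / (P(Z=j) f_j(x)); the normalising sum cancels.
Binomial probabilities:
  f_I = C(21,20)·0.82^20·0.18^1 = 21·0.018892·0.18 = 0.0714116
  f_II = C(21,20)·0.83^20·0.17^1 = 21·0.0240748·0.17 = 0.0859469
  f_III = C(21,20)·0.85^20·0.15^1 = 21·0.0387595·0.15 = 0.122093
  f_IV = C(21,20)·0.88^20·0.12^1 = 21·0.0775628·0.12 = 0.195458
Posterior odds = (P(Z=I)·f_I) / (P(Z=IV)·f_IV) = (0.21·0.0714116) / (0.42·0.195458) = 0.0149964 / 0.0820925 ≈ 0.1827

0.1827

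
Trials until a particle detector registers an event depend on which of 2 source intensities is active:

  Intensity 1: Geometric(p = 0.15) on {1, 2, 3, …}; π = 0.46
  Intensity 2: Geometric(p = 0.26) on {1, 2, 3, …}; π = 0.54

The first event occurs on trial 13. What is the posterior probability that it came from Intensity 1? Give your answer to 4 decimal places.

0.7216

The responsibility of component k is P(Z=k) f_k(x) divided by Σ_j P(Z=j) f_j(x).
Evaluate each component's likelihood at the observed value:
  L_1 = 0.0213363
  L_2 = 0.00701058
Prior × likelihood for each component:
  P(Z=1)·L_1 = 0.46 × 0.0213363 = 0.00981468
  P(Z=2)·L_2 = 0.54 × 0.00701058 = 0.00378571
Normaliser: 0.00981468 + 0.00378571 = 0.0136004
Responsibility of Intensity 1: 0.00981468 / 0.0136004 ≈ 0.7216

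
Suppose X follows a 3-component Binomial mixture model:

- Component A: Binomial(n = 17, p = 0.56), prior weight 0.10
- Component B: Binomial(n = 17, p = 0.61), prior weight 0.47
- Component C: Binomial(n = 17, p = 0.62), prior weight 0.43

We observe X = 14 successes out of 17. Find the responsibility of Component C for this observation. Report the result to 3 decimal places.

0.493

The responsibility of component k is P(Z=k) f_k(x) divided by Σ_j P(Z=j) f_j(x).
Component likelihoods at x = 14 successes out of 17:
  f_A = C(17,14)·0.56^14·0.44^3 = 680·0.000298286·0.085184 = 0.0172782
  f_B = C(17,14)·0.61^14·0.39^3 = 680·0.000987683·0.059319 = 0.0398401
  f_C = C(17,14)·0.62^14·0.38^3 = 680·0.00124018·0.054872 = 0.0462747
Multiply by the mixture weights:
  P(Z=A)·f_A = 0.10 × 0.0172782 = 0.00172782
  P(Z=B)·f_B = 0.47 × 0.0398401 = 0.0187248
  P(Z=C)·f_C = 0.43 × 0.0462747 = 0.0198981
Evidence: 0.00172782 + 0.0187248 + 0.0198981 = 0.0403508
P(Component C | the observation) = 0.0198981 / 0.0403508 ≈ 0.493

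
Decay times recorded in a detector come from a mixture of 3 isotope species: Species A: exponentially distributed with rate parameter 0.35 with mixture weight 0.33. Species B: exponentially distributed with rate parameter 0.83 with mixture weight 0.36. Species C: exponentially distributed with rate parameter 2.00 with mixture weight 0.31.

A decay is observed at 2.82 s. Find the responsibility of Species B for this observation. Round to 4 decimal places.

0.3886

Posterior ∝ prior × likelihood, so P(k | x) ∝ π_k f_k(x); normalise over all components.
Exponential densities:
  f_A = 0.35·e^(−0.35·2.82) = 0.35·e^(−0.9870) = 0.130443
  f_B = 0.83·e^(−0.83·2.82) = 0.83·e^(−2.3406) = 0.079904
  f_C = 2.00·e^(−2.00·2.82) = 2.00·e^(−5.6400) = 0.00710574
Multiply by the mixture weights:
  π_A·f_A = 0.33 × 0.130443 = 0.0430461
  π_B·f_B = 0.36 × 0.079904 = 0.0287654
  π_C·f_C = 0.31 × 0.00710574 = 0.00220278
Evidence: 0.0430461 + 0.0287654 + 0.00220278 = 0.0740143
P(Species B | x) ≈ 0.3886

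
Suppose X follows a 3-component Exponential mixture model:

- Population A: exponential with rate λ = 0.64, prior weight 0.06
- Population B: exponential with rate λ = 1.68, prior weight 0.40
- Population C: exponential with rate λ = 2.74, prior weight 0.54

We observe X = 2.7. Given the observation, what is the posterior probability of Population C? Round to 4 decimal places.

0.0607

The responsibility of component k is π_k f_k(x) divided by Σ_j π_j f_j(x).
Component likelihoods at x = 2.7:
  L_A = 0.113689
  L_B = 0.0180032
  L_C = 0.00167819
Weight by the priors:
  π_A·L_A = 0.06 × 0.113689 = 0.00682135
  π_B·L_B = 0.40 × 0.0180032 = 0.00720128
  π_C·L_C = 0.54 × 0.00167819 = 0.00090622
Sum: 0.00682135 + 0.00720128 + 0.00090622 = 0.0149288
So the posterior for Population C is 0.00090622 / 0.0149288 ≈ 0.0607.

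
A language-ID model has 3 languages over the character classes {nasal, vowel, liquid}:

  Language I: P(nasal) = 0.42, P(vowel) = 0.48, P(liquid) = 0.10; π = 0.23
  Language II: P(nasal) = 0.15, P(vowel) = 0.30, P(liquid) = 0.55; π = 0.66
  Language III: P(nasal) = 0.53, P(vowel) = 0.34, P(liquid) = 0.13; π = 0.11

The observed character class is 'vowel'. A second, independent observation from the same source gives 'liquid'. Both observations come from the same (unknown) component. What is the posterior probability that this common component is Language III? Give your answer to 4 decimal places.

0.0390

The responsibility of component k is w_k f_k(x) divided by Σ_j w_j f_j(x).
Since both observations come from the same component, the likelihood for component k is f_k(x₁)·f_k(x₂).
  f_I = [P(vowel | comp) = 0.48] × [0.1] = 0.048
  f_II = [P(vowel | comp) = 0.30] × [0.55] = 0.165
  f_III = [P(vowel | comp) = 0.34] × [0.13] = 0.0442
Multiply by the mixture weights:
  w_I·f_I = 0.23 × 0.048 = 0.01104
  w_II·f_II = 0.66 × 0.165 = 0.1089
  w_III·f_III = 0.11 × 0.0442 = 0.004862
Sum: 0.01104 + 0.1089 + 0.004862 = 0.124802
P(Language III | x₁, x₂) = 0.004862 / 0.124802 ≈ 0.0390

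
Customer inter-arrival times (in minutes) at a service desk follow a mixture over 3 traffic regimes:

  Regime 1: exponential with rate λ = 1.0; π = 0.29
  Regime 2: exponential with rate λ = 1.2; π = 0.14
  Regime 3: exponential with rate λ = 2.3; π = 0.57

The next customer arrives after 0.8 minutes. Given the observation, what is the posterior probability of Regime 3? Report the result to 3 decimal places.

0.517

Apply Bayes' rule: the posterior for each component is proportional to its prior times its likelihood at x.
Exponential densities:
  L_1 = 1.0·e^(−1.0·0.8) = 1.0·e^(−0.8000) = 0.449329
  L_2 = 1.2·e^(−1.2·0.8) = 1.2·e^(−0.9600) = 0.459471
  L_3 = 2.3·e^(−2.3·0.8) = 2.3·e^(−1.8400) = 0.36528
Weight by the priors:
  P(Z=1)·L_1 = 0.29 × 0.449329 = 0.130305
  P(Z=2)·L_2 = 0.14 × 0.459471 = 0.064326
  P(Z=3)·L_3 = 0.57 × 0.36528 = 0.20821
Normaliser: 0.130305 + 0.064326 + 0.20821 = 0.402841
P(Regime 3 | data) ≈ 0.517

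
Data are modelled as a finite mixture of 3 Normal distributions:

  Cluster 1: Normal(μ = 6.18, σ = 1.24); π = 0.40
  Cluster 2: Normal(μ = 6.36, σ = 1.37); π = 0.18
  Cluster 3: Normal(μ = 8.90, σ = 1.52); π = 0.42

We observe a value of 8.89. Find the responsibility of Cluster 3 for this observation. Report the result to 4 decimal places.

0.8378

Apply Bayes' rule: the posterior for each component is proportional to its prior times its likelihood at x.
Evaluate each component's likelihood at the observed value:
  f_1 = (1/(1.24·√(2π)))·exp(−(8.89−6.18)²/(2·1.24²)) = 0.321728·exp(-2.38817) = 0.0295338
  f_2 = (1/(1.37·√(2π)))·exp(−(8.89−6.36)²/(2·1.37²)) = 0.291199·exp(-1.70518) = 0.0529224
  f_3 = (1/(1.52·√(2π)))·exp(−(8.89−8.90)²/(2·1.52²)) = 0.262462·exp(-0.00002) = 0.262456
Weight by the priors:
  w_1·f_1 = 0.40 × 0.0295338 = 0.0118135
  w_2·f_2 = 0.18 × 0.0529224 = 0.00952604
  w_3·f_3 = 0.42 × 0.262456 = 0.110232
Denominator: 0.0118135 + 0.00952604 + 0.110232 = 0.131571
P(Cluster 3 | 8.89) = 0.110232 / 0.131571 ≈ 0.8378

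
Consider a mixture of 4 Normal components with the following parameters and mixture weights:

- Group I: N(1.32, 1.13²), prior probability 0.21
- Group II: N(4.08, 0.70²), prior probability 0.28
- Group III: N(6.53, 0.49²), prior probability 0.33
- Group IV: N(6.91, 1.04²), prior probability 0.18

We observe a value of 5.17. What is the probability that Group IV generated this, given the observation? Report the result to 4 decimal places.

0.2418

P(component k | x) = w_k·f_k(x) / marginal(x), where marginal(x) = Σ_j w_j·f_j(x).
Component likelihoods at x = 5.17:
  L_I = 0.0010645
  L_II = 0.169549
  L_III = 0.0172954
  L_IV = 0.0946327
Weight by the priors:
  w_I·L_I = 0.21 × 0.0010645 = 0.000223545
  w_II·L_II = 0.28 × 0.169549 = 0.0474739
  w_III·L_III = 0.33 × 0.0172954 = 0.00570747
  w_IV·L_IV = 0.18 × 0.0946327 = 0.0170339
Sum: 0.000223545 + 0.0474739 + 0.00570747 + 0.0170339 = 0.0704387
P(Group IV | 5.17) ≈ 0.2418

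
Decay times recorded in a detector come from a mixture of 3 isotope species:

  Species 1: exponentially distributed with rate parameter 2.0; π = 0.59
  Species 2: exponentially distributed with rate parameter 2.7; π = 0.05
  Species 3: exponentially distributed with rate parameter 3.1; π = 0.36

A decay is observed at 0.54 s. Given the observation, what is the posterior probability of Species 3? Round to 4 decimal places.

0.3262

P(component k | x) = P(Z=k)·f_k(x) / marginal(x), where marginal(x) = Σ_j P(Z=j)·f_j(x).
Exponential densities:
  L_1 = 2.0·e^(−2.0·0.54) = 2.0·e^(−1.0800) = 0.679191
  L_2 = 2.7·e^(−2.7·0.54) = 2.7·e^(−1.4580) = 0.628293
  L_3 = 3.1·e^(−3.1·0.54) = 3.1·e^(−1.6740) = 0.581236
Unnormalised posteriors:
  P(Z=1)·L_1 = 0.59 × 0.679191 = 0.400723
  P(Z=2)·L_2 = 0.05 × 0.628293 = 0.0314147
  P(Z=3)·L_3 = 0.36 × 0.581236 = 0.209245
Normaliser: 0.400723 + 0.0314147 + 0.209245 = 0.641382
P(Species 3 | the observation) = 0.209245 / 0.641382 ≈ 0.3262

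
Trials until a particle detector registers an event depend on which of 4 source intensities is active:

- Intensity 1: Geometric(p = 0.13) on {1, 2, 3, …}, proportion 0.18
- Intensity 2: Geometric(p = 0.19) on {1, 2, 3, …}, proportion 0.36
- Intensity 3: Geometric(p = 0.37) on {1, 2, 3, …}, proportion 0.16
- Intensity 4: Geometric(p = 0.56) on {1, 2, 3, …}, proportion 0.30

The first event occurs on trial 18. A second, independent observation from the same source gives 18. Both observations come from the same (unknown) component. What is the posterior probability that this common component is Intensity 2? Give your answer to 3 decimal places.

0.273

P(component k | x) = π_k·f_k(x) / marginal(x), where marginal(x) = Σ_j π_j·f_j(x).
Since both observations come from the same component, the likelihood for component k is f_k(x₁)·f_k(x₂).
  f_1 = [0.0121835] × [0.0121835] = 0.000148437
  f_2 = [0.00528444] × [0.00528444] = 2.79253e-05
  f_3 = [0.000143546] × [0.000143546] = 2.06055e-08
  f_4 = [4.86277e-07] × [4.86277e-07] = 2.36465e-13
Prior × likelihood for each component:
  π_1·f_1 = 0.18 × 0.000148437 = 2.67186e-05
  π_2·f_2 = 0.36 × 2.79253e-05 = 1.00531e-05
  π_3·f_3 = 0.16 × 2.06055e-08 = 3.29687e-09
  π_4·f_4 = 0.30 × 2.36465e-13 = 7.09395e-14
Denominator: 2.67186e-05 + 1.00531e-05 + 3.29687e-09 + 7.09395e-14 = 3.6775e-05
P(Intensity 2 | data) ≈ 0.273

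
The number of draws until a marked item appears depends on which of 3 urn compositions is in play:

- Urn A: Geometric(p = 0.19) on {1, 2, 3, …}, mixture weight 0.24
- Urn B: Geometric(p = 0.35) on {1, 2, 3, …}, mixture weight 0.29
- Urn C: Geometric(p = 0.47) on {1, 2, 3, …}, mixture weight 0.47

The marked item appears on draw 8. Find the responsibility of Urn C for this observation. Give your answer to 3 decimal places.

0.144

Posterior ∝ prior × likelihood, so P(k | x) ∝ π_k f_k(x); normalise over all components.
Evaluate each component's likelihood at the observed value:
  f_A = 0.0434659
  f_B = 0.0171578
  f_C = 0.00552114
Weight by the priors:
  π_A·f_A = 0.24 × 0.0434659 = 0.0104318
  π_B·f_B = 0.29 × 0.0171578 = 0.00497576
  π_C·f_C = 0.47 × 0.00552114 = 0.00259494
Evidence: 0.0104318 + 0.00497576 + 0.00259494 = 0.0180025
P(Urn C | 8) ≈ 0.144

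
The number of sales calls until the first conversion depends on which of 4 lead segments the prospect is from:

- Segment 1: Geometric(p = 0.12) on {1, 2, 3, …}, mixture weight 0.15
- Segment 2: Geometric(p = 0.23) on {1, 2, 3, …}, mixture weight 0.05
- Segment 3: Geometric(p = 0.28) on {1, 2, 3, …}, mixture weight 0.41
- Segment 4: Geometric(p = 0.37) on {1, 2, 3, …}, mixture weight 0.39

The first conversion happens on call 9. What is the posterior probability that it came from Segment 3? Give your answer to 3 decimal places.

By Bayes' theorem, P(k | x) = π_k f_k(x) / Σ_j π_j f_j(x).
Evaluate each component's likelihood at the observed value:
  f_1 = 0.0431561
  f_2 = 0.0284219
  f_3 = 0.0202217
  f_4 = 0.00918176
Prior × likelihood for each component:
  π_1·f_1 = 0.15 × 0.0431561 = 0.00647342
  π_2·f_2 = 0.05 × 0.0284219 = 0.0014211
  π_3·f_3 = 0.41 × 0.0202217 = 0.0082909
  π_4·f_4 = 0.39 × 0.00918176 = 0.00358089
Normaliser: 0.00647342 + 0.0014211 + 0.0082909 + 0.00358089 = 0.0197663
P(Segment 3 | the observation) = 0.0082909 / 0.0197663 ≈ 0.419

0.419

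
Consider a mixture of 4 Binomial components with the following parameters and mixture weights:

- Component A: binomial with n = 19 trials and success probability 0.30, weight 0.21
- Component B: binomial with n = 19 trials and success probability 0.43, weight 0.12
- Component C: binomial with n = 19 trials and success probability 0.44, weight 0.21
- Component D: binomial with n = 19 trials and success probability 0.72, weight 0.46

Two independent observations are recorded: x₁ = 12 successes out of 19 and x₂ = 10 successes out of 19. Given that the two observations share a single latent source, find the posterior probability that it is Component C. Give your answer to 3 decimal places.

By Bayes' theorem, P(k | x) = w_k f_k(x) / Σ_j w_j f_j(x).
Since both observations come from the same component, the likelihood for component k is f_k(x₁)·f_k(x₂).
  f_A = [0.0022053] × [0.0220122] = 4.85436e-05
  f_B = [0.0393616] × [0.126802] = 0.00499114
  f_C = [0.0458221] × [0.136078] = 0.00623538
  f_D = [0.131954] × [0.0365861] = 0.00482769
Unnormalised posteriors:
  w_A·f_A = 0.21 × 4.85436e-05 = 1.01942e-05
  w_B·f_B = 0.12 × 0.00499114 = 0.000598936
  w_C·f_C = 0.21 × 0.00623538 = 0.00130943
  w_D·f_D = 0.46 × 0.00482769 = 0.00222074
Denominator: 1.01942e-05 + 0.000598936 + 0.00130943 + 0.00222074 = 0.0041393
Responsibility of Component C: 0.00130943 / 0.0041393 ≈ 0.316

0.316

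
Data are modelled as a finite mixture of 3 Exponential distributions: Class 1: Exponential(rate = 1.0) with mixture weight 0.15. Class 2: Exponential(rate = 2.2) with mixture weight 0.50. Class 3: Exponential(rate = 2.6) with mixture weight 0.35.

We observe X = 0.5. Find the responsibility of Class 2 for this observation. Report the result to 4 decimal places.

The responsibility of component k is w_k f_k(x) divided by Σ_j w_j f_j(x).
Component likelihoods at x = 0.5:
  f_1 = 0.606531
  f_2 = 0.732316
  f_3 = 0.708583
Multiply by the mixture weights:
  w_1·f_1 = 0.15 × 0.606531 = 0.0909796
  w_2·f_2 = 0.50 × 0.732316 = 0.366158
  w_3·f_3 = 0.35 × 0.708583 = 0.248004
Sum: 0.0909796 + 0.366158 + 0.248004 = 0.705142
So the posterior for Class 2 is 0.366158 / 0.705142 ≈ 0.5193.

0.5193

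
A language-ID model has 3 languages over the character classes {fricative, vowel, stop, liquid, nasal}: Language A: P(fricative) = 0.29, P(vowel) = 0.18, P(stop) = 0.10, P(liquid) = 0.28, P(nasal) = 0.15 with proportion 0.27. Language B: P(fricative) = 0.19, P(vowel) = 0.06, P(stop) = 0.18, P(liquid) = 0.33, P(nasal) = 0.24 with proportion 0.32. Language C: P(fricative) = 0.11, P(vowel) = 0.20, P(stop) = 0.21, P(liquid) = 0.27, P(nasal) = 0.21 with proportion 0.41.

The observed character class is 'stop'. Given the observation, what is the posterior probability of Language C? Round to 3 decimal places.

0.504

Apply Bayes' rule: the posterior for each component is proportional to its prior times its likelihood at x.
Categorical probabilities:
  p_A = 0.1
  p_B = 0.18
  p_C = 0.21
Multiply by the mixture weights:
  π_A·p_A = 0.27 × 0.1 = 0.027
  π_B·p_B = 0.32 × 0.18 = 0.0576
  π_C·p_C = 0.41 × 0.21 = 0.0861
Denominator: 0.027 + 0.0576 + 0.0861 = 0.1707
Responsibility of Language C: 0.0861 / 0.1707 ≈ 0.504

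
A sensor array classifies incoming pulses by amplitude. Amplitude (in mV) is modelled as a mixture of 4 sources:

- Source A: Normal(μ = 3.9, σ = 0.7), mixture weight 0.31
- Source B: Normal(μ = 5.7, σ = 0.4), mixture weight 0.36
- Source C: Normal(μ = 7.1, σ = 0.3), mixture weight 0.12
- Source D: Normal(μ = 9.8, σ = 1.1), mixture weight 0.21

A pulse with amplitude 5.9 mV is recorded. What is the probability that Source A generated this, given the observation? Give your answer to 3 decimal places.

0.009

The responsibility of component k is π_k f_k(x) divided by Σ_j π_j f_j(x).
Component likelihoods at x = 5.9 mV:
  f_A = 0.00962014
  f_B = 0.880163
  f_C = 0.000446101
  f_D = 0.000675963
Unnormalised posteriors:
  π_A·f_A = 0.31 × 0.00962014 = 0.00298224
  π_B·f_B = 0.36 × 0.880163 = 0.316859
  π_C·f_C = 0.12 × 0.000446101 = 5.35321e-05
  π_D·f_D = 0.21 × 0.000675963 = 0.000141952
Normaliser: 0.00298224 + 0.316859 + 5.35321e-05 + 0.000141952 = 0.320037
Responsibility of Source A: 0.00298224 / 0.320037 ≈ 0.009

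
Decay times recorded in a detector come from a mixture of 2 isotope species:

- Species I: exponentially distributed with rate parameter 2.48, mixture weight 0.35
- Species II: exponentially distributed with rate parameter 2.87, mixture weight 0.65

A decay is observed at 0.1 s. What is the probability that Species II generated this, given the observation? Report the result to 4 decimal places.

Apply Bayes' rule: the posterior for each component is proportional to its prior times its likelihood at x.
Evaluate each component's likelihood at the observed value:
  f_I = 1.93529
  f_II = 2.15397
Unnormalised posteriors:
  w_I·f_I = 0.35 × 1.93529 = 0.677352
  w_II·f_II = 0.65 × 2.15397 = 1.40008
Denominator: 0.677352 + 1.40008 = 2.07743
P(Species II | data) = 1.40008 / 2.07743 ≈ 0.6739

0.6739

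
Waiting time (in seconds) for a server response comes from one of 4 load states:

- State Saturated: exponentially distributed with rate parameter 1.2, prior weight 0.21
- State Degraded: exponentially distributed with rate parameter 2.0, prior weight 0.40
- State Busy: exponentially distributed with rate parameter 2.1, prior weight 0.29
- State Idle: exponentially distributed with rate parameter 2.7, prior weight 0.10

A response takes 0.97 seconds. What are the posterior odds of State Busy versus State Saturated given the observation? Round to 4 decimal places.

Posterior odds = (π_i f_i(x)) / (π_j f_j(x)); the normalising sum cancels.
Component likelihoods at x = 0.97 seconds:
  f_Saturated = 1.2·e^(−1.2·0.97) = 1.2·e^(−1.1640) = 0.374682
  f_Degraded = 2.0·e^(−2.0·0.97) = 2.0·e^(−1.9400) = 0.287408
  f_Busy = 2.1·e^(−2.1·0.97) = 2.1·e^(−2.0370) = 0.273881
  f_Idle = 2.7·e^(−2.7·0.97) = 2.7·e^(−2.6190) = 0.196764
Odds = (0.29/0.21) × (0.273881/0.374682) = 1.38095 × 0.730969 ≈ 1.0094

1.0094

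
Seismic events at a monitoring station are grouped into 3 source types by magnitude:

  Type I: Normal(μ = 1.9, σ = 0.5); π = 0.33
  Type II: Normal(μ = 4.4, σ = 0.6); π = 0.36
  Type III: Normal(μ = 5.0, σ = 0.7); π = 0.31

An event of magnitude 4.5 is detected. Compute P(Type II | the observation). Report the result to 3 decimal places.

By Bayes' theorem, P(k | x) = π_k f_k(x) / Σ_j π_j f_j(x).
Evaluate each component's likelihood at the observed value:
  f_I = 1.07221e-06
  f_II = 0.655733
  f_III = 0.441593
Unnormalised posteriors:
  π_I·f_I = 0.33 × 1.07221e-06 = 3.53828e-07
  π_II·f_II = 0.36 × 0.655733 = 0.236064
  π_III·f_III = 0.31 × 0.441593 = 0.136894
Denominator: 3.53828e-07 + 0.236064 + 0.136894 = 0.372958
Responsibility of Type II: 0.236064 / 0.372958 ≈ 0.633

0.633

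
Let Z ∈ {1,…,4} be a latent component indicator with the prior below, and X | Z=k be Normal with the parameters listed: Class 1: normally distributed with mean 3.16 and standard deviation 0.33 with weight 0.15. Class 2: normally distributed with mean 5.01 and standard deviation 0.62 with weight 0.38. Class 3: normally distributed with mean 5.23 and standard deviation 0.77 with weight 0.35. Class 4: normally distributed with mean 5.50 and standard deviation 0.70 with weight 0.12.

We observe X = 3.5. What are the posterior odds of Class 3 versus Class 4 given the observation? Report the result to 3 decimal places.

12.589

Posterior odds = (π_i f_i(x)) / (π_j f_j(x)); the normalising sum cancels.
Normal densities:
  f_1 = (1/(0.33·√(2π)))·exp(−(3.5−3.16)²/(2·0.33²)) = 1.208916·exp(-0.53076) = 0.711032
  f_2 = (1/(0.62·√(2π)))·exp(−(3.5−5.01)²/(2·0.62²)) = 0.643455·exp(-2.96579) = 0.0331506
  f_3 = (1/(0.77·√(2π)))·exp(−(3.5−5.23)²/(2·0.77²)) = 0.518107·exp(-2.52395) = 0.0415223
  f_4 = (1/(0.70·√(2π)))·exp(−(3.5−5.50)²/(2·0.70²)) = 0.569918·exp(-4.08163) = 0.00962014
0.0145328 / 0.00115442 ≈ 12.589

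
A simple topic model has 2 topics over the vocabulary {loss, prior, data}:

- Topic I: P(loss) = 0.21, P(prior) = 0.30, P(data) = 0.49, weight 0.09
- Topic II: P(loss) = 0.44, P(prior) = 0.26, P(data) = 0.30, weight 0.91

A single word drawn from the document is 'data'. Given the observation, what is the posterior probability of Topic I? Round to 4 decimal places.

By Bayes' theorem, P(k | x) = w_k f_k(x) / Σ_j w_j f_j(x).
Categorical probabilities:
  f_I = P(data | comp) = 0.49
  f_II = P(data | comp) = 0.30
Prior × likelihood for each component:
  w_I·f_I = 0.09 × 0.49 = 0.0441
  w_II·f_II = 0.91 × 0.3 = 0.273
Evidence: 0.0441 + 0.273 = 0.3171
Responsibility of Topic I: 0.0441 / 0.3171 ≈ 0.1391

0.1391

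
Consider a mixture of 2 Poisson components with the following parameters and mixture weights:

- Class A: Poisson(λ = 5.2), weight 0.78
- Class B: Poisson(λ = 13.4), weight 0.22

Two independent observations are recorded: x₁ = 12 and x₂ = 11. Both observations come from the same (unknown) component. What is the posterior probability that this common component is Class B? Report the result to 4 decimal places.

Apply Bayes' rule: the posterior for each component is proportional to its prior times its likelihood at x.
Since both observations come from the same component, the likelihood for component k is f_k(x₁)·f_k(x₂).
  L_A = [e^(−5.2)·5.2^12/12! = 0.00450165] × [0.0103884] = 4.67651e-05
  L_B = [e^(−13.4)·13.4^12/12! = 0.106017] × [0.0949404] = 0.0100653
Unnormalised posteriors:
  π_A·L_A = 0.78 × 4.67651e-05 = 3.64768e-05
  π_B·L_B = 0.22 × 0.0100653 = 0.00221436
Sum: 3.64768e-05 + 0.00221436 = 0.00225084
P(Class B | x₁, x₂) ≈ 0.9838

0.9838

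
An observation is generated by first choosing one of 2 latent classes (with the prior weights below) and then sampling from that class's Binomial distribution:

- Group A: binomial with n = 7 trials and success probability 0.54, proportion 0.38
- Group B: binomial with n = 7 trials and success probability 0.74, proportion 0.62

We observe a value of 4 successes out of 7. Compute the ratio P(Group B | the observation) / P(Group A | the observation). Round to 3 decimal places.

Only the two components matter; the odds are (w_i f_i(x)) / (w_j f_j(x)).
Evaluate each component's likelihood at the observed value:
  f_A = 0.289679
  f_B = 0.184465
Odds = (0.62/0.38) × (0.184465/0.289679) = 1.63158 × 0.636793 ≈ 1.039

1.039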